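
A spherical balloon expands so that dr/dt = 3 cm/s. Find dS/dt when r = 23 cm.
552π cm²/s

S = 4πr²
dS/dt = dS/dr · dr/dt = 8πr · 3
At r = 23: dS/dt = 552π cm²/s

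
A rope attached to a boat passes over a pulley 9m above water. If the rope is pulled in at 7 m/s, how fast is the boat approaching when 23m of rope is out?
23√7/8 ≈ 7.607 m/s

rope² = x² + 9²
x = √(23² - 9²) = 8√7
dx/dt = (rope/x) · d(rope)/dt = (23/(8√7)) · (-7) = -23√7/8 m/s
The boat approaches at 23√7/8 ≈ 7.607 m/s.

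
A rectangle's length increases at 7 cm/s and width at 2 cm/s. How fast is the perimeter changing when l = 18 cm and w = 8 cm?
18 cm/s

P = 2(l + w)
dP/dt = 2(dl/dt + dw/dt) = 2(7 + 2) = 18 cm/s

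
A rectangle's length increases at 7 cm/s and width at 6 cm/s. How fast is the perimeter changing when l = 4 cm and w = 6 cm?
26 cm/s

P = 2(l + w)
dP/dt = 2(dl/dt + dw/dt) = 2(7 + 6) = 26 cm/s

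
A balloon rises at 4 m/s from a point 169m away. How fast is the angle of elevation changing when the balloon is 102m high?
0.017349 rad/s

tan(θ) = y/169
sec²(θ) · dθ/dt = (1/169) · dy/dt
dθ/dt = cos²(θ)/169 · 4 = 169/(169² + 102²) · 4
dθ/dt = 0.017349 rad/s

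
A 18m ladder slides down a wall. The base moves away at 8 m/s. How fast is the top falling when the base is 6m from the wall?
2√2 ≈ 2.828 m/s

x² + y² = 18²
2x·dx/dt + 2y·dy/dt = 0
dy/dt = -x/y · dx/dt = -6/(12√2) · 8 = -2√2 m/s
The top is descending at 2√2 ≈ 2.828 m/s.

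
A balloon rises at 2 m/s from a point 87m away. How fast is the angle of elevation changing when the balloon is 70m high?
0.013955 rad/s

tan(θ) = y/87
sec²(θ) · dθ/dt = (1/87) · dy/dt
dθ/dt = cos²(θ)/87 · 2 = 87/(87² + 70²) · 2
dθ/dt = 0.013955 rad/s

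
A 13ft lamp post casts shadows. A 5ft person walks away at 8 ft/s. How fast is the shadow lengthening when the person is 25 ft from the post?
5 ft/s

By similar triangles: 13/(x+s) = 5/s
Solving: s = 5x/8
ds/dt = 5/8 · dx/dt = 5/8 · 8 = 5 ft/s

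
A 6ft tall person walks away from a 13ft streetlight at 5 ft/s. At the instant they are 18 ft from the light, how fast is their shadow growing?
30/7 ft/s

By similar triangles: 13/(x+s) = 6/s
Solving: s = 6x/7
ds/dt = 6/7 · dx/dt = 6/7 · 5 = 30/7 ft/s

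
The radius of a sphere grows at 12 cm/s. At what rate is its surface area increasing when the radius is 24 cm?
2304π cm²/s

S = 4πr²
dS/dt = dS/dr · dr/dt = 8πr · 12
At r = 24: dS/dt = 2304π cm²/s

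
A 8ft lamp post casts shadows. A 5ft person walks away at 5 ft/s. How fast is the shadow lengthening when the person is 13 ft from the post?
25/3 ft/s

By similar triangles: 8/(x+s) = 5/s
Solving: s = 5x/3
ds/dt = 5/3 · dx/dt = 5/3 · 5 = 25/3 ft/s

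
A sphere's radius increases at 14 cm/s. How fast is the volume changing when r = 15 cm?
12600π cm³/s

V = (4/3)πr³
dV/dt = dV/dr · dr/dt = 4πr² · 14
At r = 15: dV/dt = 12600π cm³/s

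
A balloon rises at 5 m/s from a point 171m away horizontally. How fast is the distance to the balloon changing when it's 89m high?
445√37162/37162 ≈ 2.308 m/s

z² = 171² + y²
z = √(171² + 89²) = √37162
dz/dt = y/z · dy/dt = 89/√37162 · 5 = 445√37162/37162 ≈ 2.308 m/s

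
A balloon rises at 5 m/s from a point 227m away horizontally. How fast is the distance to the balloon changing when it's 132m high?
660√68953/68953 ≈ 2.513 m/s

z² = 227² + y²
z = √(227² + 132²) = √68953
dz/dt = y/z · dy/dt = 132/√68953 · 5 = 660√68953/68953 ≈ 2.513 m/s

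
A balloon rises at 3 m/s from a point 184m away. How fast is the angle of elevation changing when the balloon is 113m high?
0.011839 rad/s

tan(θ) = y/184
sec²(θ) · dθ/dt = (1/184) · dy/dt
dθ/dt = cos²(θ)/184 · 3 = 184/(184² + 113²) · 3
dθ/dt = 0.011839 rad/s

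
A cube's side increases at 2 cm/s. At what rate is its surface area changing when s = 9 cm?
216 cm²/s

A = 6s²
dA/dt = 12s · ds/dt = 12·9·2 = 216 cm²/s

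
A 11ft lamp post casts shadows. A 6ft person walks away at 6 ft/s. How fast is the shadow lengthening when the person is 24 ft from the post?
36/5 ft/s

By similar triangles: 11/(x+s) = 6/s
Solving: s = 6x/5
ds/dt = 6/5 · dx/dt = 6/5 · 6 = 36/5 ft/s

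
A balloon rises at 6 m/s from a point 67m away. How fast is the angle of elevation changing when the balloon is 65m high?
0.046133 rad/s

tan(θ) = y/67
sec²(θ) · dθ/dt = (1/67) · dy/dt
dθ/dt = cos²(θ)/67 · 6 = 67/(67² + 65²) · 6
dθ/dt = 0.046133 rad/s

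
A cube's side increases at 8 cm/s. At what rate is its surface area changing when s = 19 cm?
1824 cm²/s

A = 6s²
dA/dt = 12s · ds/dt = 12·19·8 = 1824 cm²/s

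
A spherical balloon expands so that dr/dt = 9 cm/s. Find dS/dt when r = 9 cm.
648π cm²/s

S = 4πr²
dS/dt = dS/dr · dr/dt = 8πr · 9
At r = 9: dS/dt = 648π cm²/s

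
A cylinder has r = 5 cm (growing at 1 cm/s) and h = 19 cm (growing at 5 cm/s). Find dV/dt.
315π cm³/s

V = πr²h
dV/dt = 2πrh·dr/dt + πr²·dh/dt
= 2π(5)(19)(1) + π(5)²(5)
= 315π cm³/s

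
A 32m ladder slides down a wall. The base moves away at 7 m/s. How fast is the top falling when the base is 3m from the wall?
3√1015/145 ≈ 0.6592 m/s

x² + y² = 32²
2x·dx/dt + 2y·dy/dt = 0
dy/dt = -x/y · dx/dt = -3/√1015 · 7 = -3√1015/145 m/s
The top is descending at 3√1015/145 ≈ 0.6592 m/s.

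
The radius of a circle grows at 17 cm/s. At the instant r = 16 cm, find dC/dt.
34π cm/s

C = 2πr
dC/dt = 2π · dr/dt = 2π · 17 = 34π cm/s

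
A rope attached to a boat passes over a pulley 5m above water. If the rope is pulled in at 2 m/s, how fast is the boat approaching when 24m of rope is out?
48√551/551 ≈ 2.045 m/s

rope² = x² + 5²
x = √(24² - 5²) = √551
dx/dt = (rope/x) · d(rope)/dt = (24/√551) · (-2) = -48√551/551 m/s
The boat approaches at 48√551/551 ≈ 2.045 m/s.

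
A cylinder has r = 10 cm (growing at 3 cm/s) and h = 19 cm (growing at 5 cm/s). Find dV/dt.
1640π cm³/s

V = πr²h
dV/dt = 2πrh·dr/dt + πr²·dh/dt
= 2π(10)(19)(3) + π(10)²(5)
= 1640π cm³/s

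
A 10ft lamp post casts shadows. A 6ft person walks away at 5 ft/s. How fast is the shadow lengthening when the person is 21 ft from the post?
15/2 ft/s

By similar triangles: 10/(x+s) = 6/s
Solving: s = 6x/4
ds/dt = 6/4 · dx/dt = 3/2 · 5 = 15/2 ft/s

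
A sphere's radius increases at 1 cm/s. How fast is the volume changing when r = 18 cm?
1296π cm³/s

V = (4/3)πr³
dV/dt = dV/dr · dr/dt = 4πr² · 1
At r = 18: dV/dt = 1296π cm³/s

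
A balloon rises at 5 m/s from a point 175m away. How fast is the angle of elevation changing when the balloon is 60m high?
0.025566 rad/s

tan(θ) = y/175
sec²(θ) · dθ/dt = (1/175) · dy/dt
dθ/dt = cos²(θ)/175 · 5 = 175/(175² + 60²) · 5
dθ/dt = 0.025566 rad/s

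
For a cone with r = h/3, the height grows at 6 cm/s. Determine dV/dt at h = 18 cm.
216π cm³/s

V = (1/3)π(h/3)²h = πh³/27
dV/dt = πh²/9 · 6
At h = 18: dV/dt = 216π cm³/s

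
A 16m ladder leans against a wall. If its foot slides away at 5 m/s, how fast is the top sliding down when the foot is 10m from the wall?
25√39/39 ≈ 4.003 m/s

x² + y² = 16²
2x·dx/dt + 2y·dy/dt = 0
dy/dt = -x/y · dx/dt = -10/(2√39) · 5 = -25√39/39 m/s
The top is descending at 25√39/39 ≈ 4.003 m/s.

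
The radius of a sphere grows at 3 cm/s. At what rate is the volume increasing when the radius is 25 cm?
7500π cm³/s

V = (4/3)πr³
dV/dt = dV/dr · dr/dt = 4πr² · 3
At r = 25: dV/dt = 7500π cm³/s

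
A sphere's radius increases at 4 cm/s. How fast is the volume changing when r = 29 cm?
13456π cm³/s

V = (4/3)πr³
dV/dt = dV/dr · dr/dt = 4πr² · 4
At r = 29: dV/dt = 13456π cm³/s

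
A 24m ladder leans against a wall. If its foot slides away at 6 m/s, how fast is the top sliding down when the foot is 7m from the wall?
42√527/527 ≈ 1.83 m/s

x² + y² = 24²
2x·dx/dt + 2y·dy/dt = 0
dy/dt = -x/y · dx/dt = -7/√527 · 6 = -42√527/527 m/s
The top is descending at 42√527/527 ≈ 1.83 m/s.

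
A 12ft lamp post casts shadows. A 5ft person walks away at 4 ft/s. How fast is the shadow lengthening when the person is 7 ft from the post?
20/7 ft/s

By similar triangles: 12/(x+s) = 5/s
Solving: s = 5x/7
ds/dt = 5/7 · dx/dt = 5/7 · 4 = 20/7 ft/s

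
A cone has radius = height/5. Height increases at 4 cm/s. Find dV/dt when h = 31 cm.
3844π/25 cm³/s

V = (1/3)π(h/5)²h = πh³/75
dV/dt = πh²/25 · 4
At h = 31: dV/dt = 3844π/25 cm³/s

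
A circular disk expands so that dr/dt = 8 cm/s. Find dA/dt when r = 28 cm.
448π cm²/s

A = πr²
dA/dt = 2πr · dr/dt = 2π(28)(8) = 448π cm²/s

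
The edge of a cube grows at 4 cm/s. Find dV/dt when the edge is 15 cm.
2700 cm³/s

V = s³
dV/dt = 3s² · ds/dt = 3·15²·4 = 2700 cm³/s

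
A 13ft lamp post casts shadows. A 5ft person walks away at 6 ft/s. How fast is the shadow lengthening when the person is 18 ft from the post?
15/4 ft/s

By similar triangles: 13/(x+s) = 5/s
Solving: s = 5x/8
ds/dt = 5/8 · dx/dt = 5/8 · 6 = 15/4 ft/s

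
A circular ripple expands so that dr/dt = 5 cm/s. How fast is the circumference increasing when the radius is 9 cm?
10π cm/s

C = 2πr
dC/dt = 2π · dr/dt = 2π · 5 = 10π cm/s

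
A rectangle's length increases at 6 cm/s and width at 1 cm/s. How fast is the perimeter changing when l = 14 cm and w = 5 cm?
14 cm/s

P = 2(l + w)
dP/dt = 2(dl/dt + dw/dt) = 2(6 + 1) = 14 cm/s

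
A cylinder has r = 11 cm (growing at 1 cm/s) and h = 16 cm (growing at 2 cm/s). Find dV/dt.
594π cm³/s

V = πr²h
dV/dt = 2πrh·dr/dt + πr²·dh/dt
= 2π(11)(16)(1) + π(11)²(2)
= 594π cm³/s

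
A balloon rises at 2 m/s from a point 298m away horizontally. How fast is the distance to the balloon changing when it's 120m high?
120√25801/25801 ≈ 0.7471 m/s

z² = 298² + y²
z = √(298² + 120²) = 2√25801
dz/dt = y/z · dy/dt = 120/(2√25801) · 2 = 120√25801/25801 ≈ 0.7471 m/s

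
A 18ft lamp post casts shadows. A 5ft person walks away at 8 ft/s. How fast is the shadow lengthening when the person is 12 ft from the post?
40/13 ft/s

By similar triangles: 18/(x+s) = 5/s
Solving: s = 5x/13
ds/dt = 5/13 · dx/dt = 5/13 · 8 = 40/13 ft/s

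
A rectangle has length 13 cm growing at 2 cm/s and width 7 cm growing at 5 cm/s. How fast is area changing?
79 cm²/s

A = lw
dA/dt = w·dl/dt + l·dw/dt = 7·2 + 13·5 = 79 cm²/s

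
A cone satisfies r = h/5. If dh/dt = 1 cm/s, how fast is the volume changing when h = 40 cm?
64π cm³/s

V = (1/3)π(h/5)²h = πh³/75
dV/dt = πh²/25 · 1
At h = 40: dV/dt = 64π cm³/s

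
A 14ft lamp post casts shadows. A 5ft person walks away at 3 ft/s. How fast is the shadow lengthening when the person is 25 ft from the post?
5/3 ft/s

By similar triangles: 14/(x+s) = 5/s
Solving: s = 5x/9
ds/dt = 5/9 · dx/dt = 5/9 · 3 = 5/3 ft/s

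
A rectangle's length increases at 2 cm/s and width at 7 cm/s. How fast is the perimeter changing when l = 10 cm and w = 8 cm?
18 cm/s

P = 2(l + w)
dP/dt = 2(dl/dt + dw/dt) = 2(2 + 7) = 18 cm/s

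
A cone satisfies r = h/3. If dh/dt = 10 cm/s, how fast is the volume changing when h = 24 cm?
640π cm³/s

V = (1/3)π(h/3)²h = πh³/27
dV/dt = πh²/9 · 10
At h = 24: dV/dt = 640π cm³/s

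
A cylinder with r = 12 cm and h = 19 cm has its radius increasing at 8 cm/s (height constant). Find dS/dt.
688π cm²/s

S = 2πrh + 2πr² (lateral + bases)
dS/dt = (2πh + 4πr)·dr/dt = (2π·19 + 4π·12)·8
= 688π cm²/s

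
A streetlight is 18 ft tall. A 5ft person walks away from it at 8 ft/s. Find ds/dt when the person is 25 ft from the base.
40/13 ft/s

By similar triangles: 18/(x+s) = 5/s
Solving: s = 5x/13
ds/dt = 5/13 · dx/dt = 5/13 · 8 = 40/13 ft/s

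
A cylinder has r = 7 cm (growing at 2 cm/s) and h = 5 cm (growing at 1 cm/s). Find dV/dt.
189π cm³/s

V = πr²h
dV/dt = 2πrh·dr/dt + πr²·dh/dt
= 2π(7)(5)(2) + π(7)²(1)
= 189π cm³/s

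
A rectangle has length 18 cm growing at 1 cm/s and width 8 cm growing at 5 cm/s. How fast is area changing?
98 cm²/s

A = lw
dA/dt = w·dl/dt + l·dw/dt = 8·1 + 18·5 = 98 cm²/s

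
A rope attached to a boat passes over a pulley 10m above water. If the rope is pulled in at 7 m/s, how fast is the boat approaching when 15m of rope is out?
21√5/5 ≈ 9.391 m/s

rope² = x² + 10²
x = √(15² - 10²) = 5√5
dx/dt = (rope/x) · d(rope)/dt = (15/(5√5)) · (-7) = -21√5/5 m/s
The boat approaches at 21√5/5 ≈ 9.391 m/s.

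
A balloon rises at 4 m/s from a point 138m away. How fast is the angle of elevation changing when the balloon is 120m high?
0.016505 rad/s

tan(θ) = y/138
sec²(θ) · dθ/dt = (1/138) · dy/dt
dθ/dt = cos²(θ)/138 · 4 = 138/(138² + 120²) · 4
dθ/dt = 0.016505 rad/s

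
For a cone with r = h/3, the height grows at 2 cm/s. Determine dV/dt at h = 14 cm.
392π/9 cm³/s

V = (1/3)π(h/3)²h = πh³/27
dV/dt = πh²/9 · 2
At h = 14: dV/dt = 392π/9 cm³/s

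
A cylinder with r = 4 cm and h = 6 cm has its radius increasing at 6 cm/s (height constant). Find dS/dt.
168π cm²/s

S = 2πrh + 2πr² (lateral + bases)
dS/dt = (2πh + 4πr)·dr/dt = (2π·6 + 4π·4)·6
= 168π cm²/s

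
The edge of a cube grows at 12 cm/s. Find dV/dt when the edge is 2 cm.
144 cm³/s

V = s³
dV/dt = 3s² · ds/dt = 3·2²·12 = 144 cm³/s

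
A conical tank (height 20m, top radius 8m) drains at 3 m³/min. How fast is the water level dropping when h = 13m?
75/(676π) ≈ 0.03532 m/min

r/h = 8/20, so r = (2/5)h
V = (1/3)πr²h = (1/3)π((2/5)h)²h = (4/75)πh³
dV/dh = (4/25)πh²
dh/dt = (dV/dt)/(dV/dh) = -3/((4/25)π·13²) = -75/(676π) m/min
The level is dropping at 75/(676π) ≈ 0.03532 m/min.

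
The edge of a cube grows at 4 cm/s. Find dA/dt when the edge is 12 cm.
576 cm²/s

A = 6s²
dA/dt = 12s · ds/dt = 12·12·4 = 576 cm²/s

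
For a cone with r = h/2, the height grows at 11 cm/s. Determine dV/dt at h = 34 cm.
3179π cm³/s

V = (1/3)π(h/2)²h = πh³/12
dV/dt = πh²/4 · 11
At h = 34: dV/dt = 3179π cm³/s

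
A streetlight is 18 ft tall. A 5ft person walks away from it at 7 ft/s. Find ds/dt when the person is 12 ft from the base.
35/13 ft/s

By similar triangles: 18/(x+s) = 5/s
Solving: s = 5x/13
ds/dt = 5/13 · dx/dt = 5/13 · 7 = 35/13 ft/s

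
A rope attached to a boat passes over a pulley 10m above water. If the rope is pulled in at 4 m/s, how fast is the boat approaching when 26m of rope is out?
13/3 ≈ 4.333 m/s

rope² = x² + 10²
x = √(26² - 10²) = 24
dx/dt = (rope/x) · d(rope)/dt = (26/24) · (-4) = -13/3 m/s
The boat approaches at 13/3 ≈ 4.333 m/s.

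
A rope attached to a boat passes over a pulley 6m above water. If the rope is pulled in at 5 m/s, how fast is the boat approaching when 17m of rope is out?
85√253/253 ≈ 5.344 m/s

rope² = x² + 6²
x = √(17² - 6²) = √253
dx/dt = (rope/x) · d(rope)/dt = (17/√253) · (-5) = -85√253/253 m/s
The boat approaches at 85√253/253 ≈ 5.344 m/s.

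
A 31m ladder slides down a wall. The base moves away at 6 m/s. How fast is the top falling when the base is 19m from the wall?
19√6/10 ≈ 4.654 m/s

x² + y² = 31²
2x·dx/dt + 2y·dy/dt = 0
dy/dt = -x/y · dx/dt = -19/(10√6) · 6 = -19√6/10 m/s
The top is descending at 19√6/10 ≈ 4.654 m/s.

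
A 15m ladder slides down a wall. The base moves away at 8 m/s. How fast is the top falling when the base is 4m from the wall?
32√209/209 ≈ 2.213 m/s

x² + y² = 15²
2x·dx/dt + 2y·dy/dt = 0
dy/dt = -x/y · dx/dt = -4/√209 · 8 = -32√209/209 m/s
The top is descending at 32√209/209 ≈ 2.213 m/s.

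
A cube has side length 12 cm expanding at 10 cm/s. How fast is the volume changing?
4320 cm³/s

V = s³
dV/dt = 3s² · ds/dt = 3·12²·10 = 4320 cm³/s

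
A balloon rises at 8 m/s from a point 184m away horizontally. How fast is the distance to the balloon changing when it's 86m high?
344√10313/10313 ≈ 3.387 m/s

z² = 184² + y²
z = √(184² + 86²) = 2√10313
dz/dt = y/z · dy/dt = 86/(2√10313) · 8 = 344√10313/10313 ≈ 3.387 m/s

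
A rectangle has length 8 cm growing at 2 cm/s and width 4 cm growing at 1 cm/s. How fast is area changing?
16 cm²/s

A = lw
dA/dt = w·dl/dt + l·dw/dt = 4·2 + 8·1 = 16 cm²/s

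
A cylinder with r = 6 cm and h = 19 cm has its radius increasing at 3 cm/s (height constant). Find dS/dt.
186π cm²/s

S = 2πrh + 2πr² (lateral + bases)
dS/dt = (2πh + 4πr)·dr/dt = (2π·19 + 4π·6)·3
= 186π cm²/s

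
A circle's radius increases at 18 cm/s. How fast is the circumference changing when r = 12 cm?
36π cm/s

C = 2πr
dC/dt = 2π · dr/dt = 2π · 18 = 36π cm/s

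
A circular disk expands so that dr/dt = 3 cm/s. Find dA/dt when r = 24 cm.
144π cm²/s

A = πr²
dA/dt = 2πr · dr/dt = 2π(24)(3) = 144π cm²/s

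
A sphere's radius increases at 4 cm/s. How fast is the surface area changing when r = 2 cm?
64π cm²/s

S = 4πr²
dS/dt = dS/dr · dr/dt = 8πr · 4
At r = 2: dS/dt = 64π cm²/s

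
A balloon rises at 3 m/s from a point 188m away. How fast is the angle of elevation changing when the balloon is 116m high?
0.011557 rad/s

tan(θ) = y/188
sec²(θ) · dθ/dt = (1/188) · dy/dt
dθ/dt = cos²(θ)/188 · 3 = 188/(188² + 116²) · 3
dθ/dt = 0.011557 rad/s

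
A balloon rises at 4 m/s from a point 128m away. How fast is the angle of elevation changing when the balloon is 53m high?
0.026676 rad/s

tan(θ) = y/128
sec²(θ) · dθ/dt = (1/128) · dy/dt
dθ/dt = cos²(θ)/128 · 4 = 128/(128² + 53²) · 4
dθ/dt = 0.026676 rad/s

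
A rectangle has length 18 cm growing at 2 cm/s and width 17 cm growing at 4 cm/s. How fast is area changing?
106 cm²/s

A = lw
dA/dt = w·dl/dt + l·dw/dt = 17·2 + 18·4 = 106 cm²/s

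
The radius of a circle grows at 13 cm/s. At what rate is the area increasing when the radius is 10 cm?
260π cm²/s

A = πr²
dA/dt = 2πr · dr/dt = 2π(10)(13) = 260π cm²/s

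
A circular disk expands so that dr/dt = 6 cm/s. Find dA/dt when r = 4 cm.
48π cm²/s

A = πr²
dA/dt = 2πr · dr/dt = 2π(4)(6) = 48π cm²/s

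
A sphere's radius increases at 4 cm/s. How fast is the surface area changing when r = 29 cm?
928π cm²/s

S = 4πr²
dS/dt = dS/dr · dr/dt = 8πr · 4
At r = 29: dS/dt = 928π cm²/s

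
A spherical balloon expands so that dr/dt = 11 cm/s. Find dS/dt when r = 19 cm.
1672π cm²/s

S = 4πr²
dS/dt = dS/dr · dr/dt = 8πr · 11
At r = 19: dS/dt = 1672π cm²/s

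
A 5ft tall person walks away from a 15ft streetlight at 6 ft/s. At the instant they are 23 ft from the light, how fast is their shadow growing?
3 ft/s

By similar triangles: 15/(x+s) = 5/s
Solving: s = 5x/10
ds/dt = 5/10 · dx/dt = 1/2 · 6 = 3 ft/s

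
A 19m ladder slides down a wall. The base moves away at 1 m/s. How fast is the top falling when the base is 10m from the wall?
10√29/87 ≈ 0.619 m/s

x² + y² = 19²
2x·dx/dt + 2y·dy/dt = 0
dy/dt = -x/y · dx/dt = -10/(3√29) · 1 = -10√29/87 m/s
The top is descending at 10√29/87 ≈ 0.619 m/s.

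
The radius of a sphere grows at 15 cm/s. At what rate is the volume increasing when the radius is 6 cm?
2160π cm³/s

V = (4/3)πr³
dV/dt = dV/dr · dr/dt = 4πr² · 15
At r = 6: dV/dt = 2160π cm³/s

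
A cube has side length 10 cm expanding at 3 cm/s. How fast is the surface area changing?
360 cm²/s

A = 6s²
dA/dt = 12s · ds/dt = 12·10·3 = 360 cm²/s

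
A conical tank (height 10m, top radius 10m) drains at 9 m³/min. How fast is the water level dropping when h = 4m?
9/(16π) ≈ 0.179 m/min

r/h = 10/10, so r = h
V = (1/3)πr²h = (1/3)π(h)²h = (1/3)πh³
dV/dh = πh²
dh/dt = (dV/dt)/(dV/dh) = -9/(π·4²) = -9/(16π) m/min
The level is dropping at 9/(16π) ≈ 0.179 m/min.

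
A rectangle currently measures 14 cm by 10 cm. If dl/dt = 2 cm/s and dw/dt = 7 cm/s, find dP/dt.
18 cm/s

P = 2(l + w)
dP/dt = 2(dl/dt + dw/dt) = 2(2 + 7) = 18 cm/s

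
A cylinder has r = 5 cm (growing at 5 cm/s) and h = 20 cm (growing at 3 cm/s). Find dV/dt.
1075π cm³/s

V = πr²h
dV/dt = 2πrh·dr/dt + πr²·dh/dt
= 2π(5)(20)(5) + π(5)²(3)
= 1075π cm³/s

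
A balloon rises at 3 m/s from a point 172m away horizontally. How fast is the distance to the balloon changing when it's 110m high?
165√10421/10421 ≈ 1.616 m/s

z² = 172² + y²
z = √(172² + 110²) = 2√10421
dz/dt = y/z · dy/dt = 110/(2√10421) · 3 = 165√10421/10421 ≈ 1.616 m/s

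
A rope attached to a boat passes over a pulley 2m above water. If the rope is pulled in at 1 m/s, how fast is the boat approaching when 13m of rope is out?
13√165/165 ≈ 1.012 m/s

rope² = x² + 2²
x = √(13² - 2²) = √165
dx/dt = (rope/x) · d(rope)/dt = (13/√165) · (-1) = -13√165/165 m/s
The boat approaches at 13√165/165 ≈ 1.012 m/s.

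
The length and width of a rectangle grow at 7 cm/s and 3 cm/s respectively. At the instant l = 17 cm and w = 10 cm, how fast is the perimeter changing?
20 cm/s

P = 2(l + w)
dP/dt = 2(dl/dt + dw/dt) = 2(7 + 3) = 20 cm/s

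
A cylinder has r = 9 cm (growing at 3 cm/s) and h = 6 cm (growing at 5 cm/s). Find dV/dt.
729π cm³/s

V = πr²h
dV/dt = 2πrh·dr/dt + πr²·dh/dt
= 2π(9)(6)(3) + π(9)²(5)
= 729π cm³/s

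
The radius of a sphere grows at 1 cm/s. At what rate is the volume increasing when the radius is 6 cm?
144π cm³/s

V = (4/3)πr³
dV/dt = dV/dr · dr/dt = 4πr² · 1
At r = 6: dV/dt = 144π cm³/s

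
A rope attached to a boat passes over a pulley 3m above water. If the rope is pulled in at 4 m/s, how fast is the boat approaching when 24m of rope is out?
32√7/21 ≈ 4.032 m/s

rope² = x² + 3²
x = √(24² - 3²) = 9√7
dx/dt = (rope/x) · d(rope)/dt = (24/(9√7)) · (-4) = -32√7/21 m/s
The boat approaches at 32√7/21 ≈ 4.032 m/s.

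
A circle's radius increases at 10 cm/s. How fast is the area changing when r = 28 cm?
560π cm²/s

A = πr²
dA/dt = 2πr · dr/dt = 2π(28)(10) = 560π cm²/s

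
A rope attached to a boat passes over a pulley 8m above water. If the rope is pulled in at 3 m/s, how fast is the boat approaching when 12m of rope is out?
9√5/5 ≈ 4.025 m/s

rope² = x² + 8²
x = √(12² - 8²) = 4√5
dx/dt = (rope/x) · d(rope)/dt = (12/(4√5)) · (-3) = -9√5/5 m/s
The boat approaches at 9√5/5 ≈ 4.025 m/s.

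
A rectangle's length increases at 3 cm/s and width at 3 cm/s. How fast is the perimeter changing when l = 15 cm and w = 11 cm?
12 cm/s

P = 2(l + w)
dP/dt = 2(dl/dt + dw/dt) = 2(3 + 3) = 12 cm/s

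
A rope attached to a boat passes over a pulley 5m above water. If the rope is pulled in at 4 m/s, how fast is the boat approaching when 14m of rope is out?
56√19/57 ≈ 4.282 m/s

rope² = x² + 5²
x = √(14² - 5²) = 3√19
dx/dt = (rope/x) · d(rope)/dt = (14/(3√19)) · (-4) = -56√19/57 m/s
The boat approaches at 56√19/57 ≈ 4.282 m/s.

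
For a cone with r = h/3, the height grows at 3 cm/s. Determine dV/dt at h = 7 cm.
49π/3 cm³/s

V = (1/3)π(h/3)²h = πh³/27
dV/dt = πh²/9 · 3
At h = 7: dV/dt = 49π/3 cm³/s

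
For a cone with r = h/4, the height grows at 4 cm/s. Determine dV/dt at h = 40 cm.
400π cm³/s

V = (1/3)π(h/4)²h = πh³/48
dV/dt = πh²/16 · 4
At h = 40: dV/dt = 400π cm³/s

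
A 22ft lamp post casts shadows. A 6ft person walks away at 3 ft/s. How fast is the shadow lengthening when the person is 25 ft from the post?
9/8 ft/s

By similar triangles: 22/(x+s) = 6/s
Solving: s = 6x/16
ds/dt = 6/16 · dx/dt = 3/8 · 3 = 9/8 ft/s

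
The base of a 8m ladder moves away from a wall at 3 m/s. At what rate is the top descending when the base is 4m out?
√3 ≈ 1.732 m/s

x² + y² = 8²
2x·dx/dt + 2y·dy/dt = 0
dy/dt = -x/y · dx/dt = -4/(4√3) · 3 = -√3 m/s
The top is descending at √3 ≈ 1.732 m/s.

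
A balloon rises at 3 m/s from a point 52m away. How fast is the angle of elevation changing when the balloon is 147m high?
0.006416 rad/s

tan(θ) = y/52
sec²(θ) · dθ/dt = (1/52) · dy/dt
dθ/dt = cos²(θ)/52 · 3 = 52/(52² + 147²) · 3
dθ/dt = 0.006416 rad/s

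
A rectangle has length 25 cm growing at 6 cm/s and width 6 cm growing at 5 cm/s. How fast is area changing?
161 cm²/s

A = lw
dA/dt = w·dl/dt + l·dw/dt = 6·6 + 25·5 = 161 cm²/s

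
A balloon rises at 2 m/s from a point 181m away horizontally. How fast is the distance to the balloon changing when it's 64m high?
128√36857/36857 ≈ 0.6667 m/s

z² = 181² + y²
z = √(181² + 64²) = √36857
dz/dt = y/z · dy/dt = 64/√36857 · 2 = 128√36857/36857 ≈ 0.6667 m/s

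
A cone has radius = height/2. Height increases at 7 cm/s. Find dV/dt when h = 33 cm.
7623π/4 cm³/s

V = (1/3)π(h/2)²h = πh³/12
dV/dt = πh²/4 · 7
At h = 33: dV/dt = 7623π/4 cm³/s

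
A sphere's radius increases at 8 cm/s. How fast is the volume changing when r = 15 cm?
7200π cm³/s

V = (4/3)πr³
dV/dt = dV/dr · dr/dt = 4πr² · 8
At r = 15: dV/dt = 7200π cm³/s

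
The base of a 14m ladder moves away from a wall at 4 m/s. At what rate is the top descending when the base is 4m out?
8√5/15 ≈ 1.193 m/s

x² + y² = 14²
2x·dx/dt + 2y·dy/dt = 0
dy/dt = -x/y · dx/dt = -4/(6√5) · 4 = -8√5/15 m/s
The top is descending at 8√5/15 ≈ 1.193 m/s.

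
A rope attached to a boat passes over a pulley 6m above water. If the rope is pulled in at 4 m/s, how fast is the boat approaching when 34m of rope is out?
17√70/35 ≈ 4.064 m/s

rope² = x² + 6²
x = √(34² - 6²) = 4√70
dx/dt = (rope/x) · d(rope)/dt = (34/(4√70)) · (-4) = -17√70/35 m/s
The boat approaches at 17√70/35 ≈ 4.064 m/s.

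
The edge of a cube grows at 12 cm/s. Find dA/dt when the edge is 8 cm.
1152 cm²/s

A = 6s²
dA/dt = 12s · ds/dt = 12·8·12 = 1152 cm²/s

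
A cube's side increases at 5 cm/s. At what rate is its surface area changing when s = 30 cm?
1800 cm²/s

A = 6s²
dA/dt = 12s · ds/dt = 12·30·5 = 1800 cm²/s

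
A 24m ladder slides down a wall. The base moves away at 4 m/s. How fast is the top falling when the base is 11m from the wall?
44√455/455 ≈ 2.063 m/s

x² + y² = 24²
2x·dx/dt + 2y·dy/dt = 0
dy/dt = -x/y · dx/dt = -11/√455 · 4 = -44√455/455 m/s
The top is descending at 44√455/455 ≈ 2.063 m/s.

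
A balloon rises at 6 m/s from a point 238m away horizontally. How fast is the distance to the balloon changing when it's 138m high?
207√18922/9461 ≈ 3.01 m/s

z² = 238² + y²
z = √(238² + 138²) = 2√18922
dz/dt = y/z · dy/dt = 138/(2√18922) · 6 = 207√18922/9461 ≈ 3.01 m/s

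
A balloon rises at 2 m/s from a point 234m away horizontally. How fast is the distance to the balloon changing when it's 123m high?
82√7765/7765 ≈ 0.9306 m/s

z² = 234² + y²
z = √(234² + 123²) = 3√7765
dz/dt = y/z · dy/dt = 123/(3√7765) · 2 = 82√7765/7765 ≈ 0.9306 m/s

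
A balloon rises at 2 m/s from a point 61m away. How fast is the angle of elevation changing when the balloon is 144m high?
0.004988 rad/s

tan(θ) = y/61
sec²(θ) · dθ/dt = (1/61) · dy/dt
dθ/dt = cos²(θ)/61 · 2 = 61/(61² + 144²) · 2
dθ/dt = 0.004988 rad/s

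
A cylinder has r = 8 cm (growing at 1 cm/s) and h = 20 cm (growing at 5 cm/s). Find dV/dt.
640π cm³/s

V = πr²h
dV/dt = 2πrh·dr/dt + πr²·dh/dt
= 2π(8)(20)(1) + π(8)²(5)
= 640π cm³/s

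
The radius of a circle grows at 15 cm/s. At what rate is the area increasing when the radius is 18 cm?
540π cm²/s

A = πr²
dA/dt = 2πr · dr/dt = 2π(18)(15) = 540π cm²/s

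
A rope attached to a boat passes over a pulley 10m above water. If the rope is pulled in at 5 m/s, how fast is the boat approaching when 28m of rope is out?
70√19/57 ≈ 5.353 m/s

rope² = x² + 10²
x = √(28² - 10²) = 6√19
dx/dt = (rope/x) · d(rope)/dt = (28/(6√19)) · (-5) = -70√19/57 m/s
The boat approaches at 70√19/57 ≈ 5.353 m/s.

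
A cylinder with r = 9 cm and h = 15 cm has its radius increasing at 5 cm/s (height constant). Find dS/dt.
330π cm²/s

S = 2πrh + 2πr² (lateral + bases)
dS/dt = (2πh + 4πr)·dr/dt = (2π·15 + 4π·9)·5
= 330π cm²/s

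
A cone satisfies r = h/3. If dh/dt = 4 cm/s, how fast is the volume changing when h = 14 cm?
784π/9 cm³/s

V = (1/3)π(h/3)²h = πh³/27
dV/dt = πh²/9 · 4
At h = 14: dV/dt = 784π/9 cm³/s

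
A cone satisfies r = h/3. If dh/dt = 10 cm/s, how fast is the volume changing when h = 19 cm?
3610π/9 cm³/s

V = (1/3)π(h/3)²h = πh³/27
dV/dt = πh²/9 · 10
At h = 19: dV/dt = 3610π/9 cm³/s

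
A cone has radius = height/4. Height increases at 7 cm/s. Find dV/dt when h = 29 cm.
5887π/16 cm³/s

V = (1/3)π(h/4)²h = πh³/48
dV/dt = πh²/16 · 7
At h = 29: dV/dt = 5887π/16 cm³/s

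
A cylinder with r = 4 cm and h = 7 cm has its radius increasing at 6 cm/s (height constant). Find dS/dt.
180π cm²/s

S = 2πrh + 2πr² (lateral + bases)
dS/dt = (2πh + 4πr)·dr/dt = (2π·7 + 4π·4)·6
= 180π cm²/s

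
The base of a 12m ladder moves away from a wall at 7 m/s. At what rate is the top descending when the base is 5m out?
5√119/17 ≈ 3.208 m/s

x² + y² = 12²
2x·dx/dt + 2y·dy/dt = 0
dy/dt = -x/y · dx/dt = -5/√119 · 7 = -5√119/17 m/s
The top is descending at 5√119/17 ≈ 3.208 m/s.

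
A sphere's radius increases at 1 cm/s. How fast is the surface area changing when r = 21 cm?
168π cm²/s

S = 4πr²
dS/dt = dS/dr · dr/dt = 8πr · 1
At r = 21: dS/dt = 168π cm²/s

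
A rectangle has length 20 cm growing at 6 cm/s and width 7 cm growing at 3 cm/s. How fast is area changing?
102 cm²/s

A = lw
dA/dt = w·dl/dt + l·dw/dt = 7·6 + 20·3 = 102 cm²/s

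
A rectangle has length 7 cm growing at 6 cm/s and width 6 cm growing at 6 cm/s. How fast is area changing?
78 cm²/s

A = lw
dA/dt = w·dl/dt + l·dw/dt = 6·6 + 7·6 = 78 cm²/s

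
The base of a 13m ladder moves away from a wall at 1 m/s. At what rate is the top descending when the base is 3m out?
3√10/40 ≈ 0.2372 m/s

x² + y² = 13²
2x·dx/dt + 2y·dy/dt = 0
dy/dt = -x/y · dx/dt = -3/(4√10) · 1 = -3√10/40 m/s
The top is descending at 3√10/40 ≈ 0.2372 m/s.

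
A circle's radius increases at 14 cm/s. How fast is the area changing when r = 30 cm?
840π cm²/s

A = πr²
dA/dt = 2πr · dr/dt = 2π(30)(14) = 840π cm²/s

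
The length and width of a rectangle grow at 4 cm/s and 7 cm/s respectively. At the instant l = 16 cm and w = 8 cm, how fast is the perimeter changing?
22 cm/s

P = 2(l + w)
dP/dt = 2(dl/dt + dw/dt) = 2(4 + 7) = 22 cm/s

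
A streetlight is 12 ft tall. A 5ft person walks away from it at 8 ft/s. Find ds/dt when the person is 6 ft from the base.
40/7 ft/s

By similar triangles: 12/(x+s) = 5/s
Solving: s = 5x/7
ds/dt = 5/7 · dx/dt = 5/7 · 8 = 40/7 ft/s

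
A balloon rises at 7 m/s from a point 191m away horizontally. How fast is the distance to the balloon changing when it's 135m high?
945√54706/54706 ≈ 4.04 m/s

z² = 191² + y²
z = √(191² + 135²) = √54706
dz/dt = y/z · dy/dt = 135/√54706 · 7 = 945√54706/54706 ≈ 4.04 m/s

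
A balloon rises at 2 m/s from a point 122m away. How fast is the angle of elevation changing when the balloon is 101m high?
0.009727 rad/s

tan(θ) = y/122
sec²(θ) · dθ/dt = (1/122) · dy/dt
dθ/dt = cos²(θ)/122 · 2 = 122/(122² + 101²) · 2
dθ/dt = 0.009727 rad/s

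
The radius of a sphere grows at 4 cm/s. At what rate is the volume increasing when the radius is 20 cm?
6400π cm³/s

V = (4/3)πr³
dV/dt = dV/dr · dr/dt = 4πr² · 4
At r = 20: dV/dt = 6400π cm³/s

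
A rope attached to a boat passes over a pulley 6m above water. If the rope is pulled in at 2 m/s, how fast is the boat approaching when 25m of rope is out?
50√589/589 ≈ 2.06 m/s

rope² = x² + 6²
x = √(25² - 6²) = √589
dx/dt = (rope/x) · d(rope)/dt = (25/√589) · (-2) = -50√589/589 m/s
The boat approaches at 50√589/589 ≈ 2.06 m/s.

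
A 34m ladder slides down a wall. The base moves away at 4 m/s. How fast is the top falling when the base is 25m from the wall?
100√59/177 ≈ 4.34 m/s

x² + y² = 34²
2x·dx/dt + 2y·dy/dt = 0
dy/dt = -x/y · dx/dt = -25/(3√59) · 4 = -100√59/177 m/s
The top is descending at 100√59/177 ≈ 4.34 m/s.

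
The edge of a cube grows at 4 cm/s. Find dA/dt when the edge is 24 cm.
1152 cm²/s

A = 6s²
dA/dt = 12s · ds/dt = 12·24·4 = 1152 cm²/s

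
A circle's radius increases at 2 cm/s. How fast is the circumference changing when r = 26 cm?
4π cm/s

C = 2πr
dC/dt = 2π · dr/dt = 2π · 2 = 4π cm/s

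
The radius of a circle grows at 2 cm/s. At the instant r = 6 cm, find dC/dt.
4π cm/s

C = 2πr
dC/dt = 2π · dr/dt = 2π · 2 = 4π cm/s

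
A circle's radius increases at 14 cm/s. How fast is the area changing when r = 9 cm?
252π cm²/s

A = πr²
dA/dt = 2πr · dr/dt = 2π(9)(14) = 252π cm²/s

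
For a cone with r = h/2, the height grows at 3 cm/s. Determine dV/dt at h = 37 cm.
4107π/4 cm³/s

V = (1/3)π(h/2)²h = πh³/12
dV/dt = πh²/4 · 3
At h = 37: dV/dt = 4107π/4 cm³/s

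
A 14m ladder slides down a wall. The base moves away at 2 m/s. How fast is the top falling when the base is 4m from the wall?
4√5/15 ≈ 0.5963 m/s

x² + y² = 14²
2x·dx/dt + 2y·dy/dt = 0
dy/dt = -x/y · dx/dt = -4/(6√5) · 2 = -4√5/15 m/s
The top is descending at 4√5/15 ≈ 0.5963 m/s.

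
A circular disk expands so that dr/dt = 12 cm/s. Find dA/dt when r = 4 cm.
96π cm²/s

A = πr²
dA/dt = 2πr · dr/dt = 2π(4)(12) = 96π cm²/s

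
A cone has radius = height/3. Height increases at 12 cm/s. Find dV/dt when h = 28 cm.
3136π/3 cm³/s

V = (1/3)π(h/3)²h = πh³/27
dV/dt = πh²/9 · 12
At h = 28: dV/dt = 3136π/3 cm³/s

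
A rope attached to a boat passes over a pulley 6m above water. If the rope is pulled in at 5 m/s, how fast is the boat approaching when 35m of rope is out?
175√1189/1189 ≈ 5.075 m/s

rope² = x² + 6²
x = √(35² - 6²) = √1189
dx/dt = (rope/x) · d(rope)/dt = (35/√1189) · (-5) = -175√1189/1189 m/s
The boat approaches at 175√1189/1189 ≈ 5.075 m/s.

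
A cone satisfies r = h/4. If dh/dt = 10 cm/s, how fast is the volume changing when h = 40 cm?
1000π cm³/s

V = (1/3)π(h/4)²h = πh³/48
dV/dt = πh²/16 · 10
At h = 40: dV/dt = 1000π cm³/s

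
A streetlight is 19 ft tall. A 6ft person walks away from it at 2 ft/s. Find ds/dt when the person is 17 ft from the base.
12/13 ft/s

By similar triangles: 19/(x+s) = 6/s
Solving: s = 6x/13
ds/dt = 6/13 · dx/dt = 6/13 · 2 = 12/13 ft/s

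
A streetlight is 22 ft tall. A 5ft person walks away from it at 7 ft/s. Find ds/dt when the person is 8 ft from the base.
35/17 ft/s

By similar triangles: 22/(x+s) = 5/s
Solving: s = 5x/17
ds/dt = 5/17 · dx/dt = 5/17 · 7 = 35/17 ft/s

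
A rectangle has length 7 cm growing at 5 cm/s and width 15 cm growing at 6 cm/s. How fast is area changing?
117 cm²/s

A = lw
dA/dt = w·dl/dt + l·dw/dt = 15·5 + 7·6 = 117 cm²/s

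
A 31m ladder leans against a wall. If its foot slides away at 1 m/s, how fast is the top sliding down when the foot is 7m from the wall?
7√57/228 ≈ 0.2318 m/s

x² + y² = 31²
2x·dx/dt + 2y·dy/dt = 0
dy/dt = -x/y · dx/dt = -7/(4√57) · 1 = -7√57/228 m/s
The top is descending at 7√57/228 ≈ 0.2318 m/s.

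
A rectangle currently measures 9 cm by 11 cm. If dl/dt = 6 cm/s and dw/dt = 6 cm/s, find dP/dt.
24 cm/s

P = 2(l + w)
dP/dt = 2(dl/dt + dw/dt) = 2(6 + 6) = 24 cm/s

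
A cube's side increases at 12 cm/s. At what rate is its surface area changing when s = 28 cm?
4032 cm²/s

A = 6s²
dA/dt = 12s · ds/dt = 12·28·12 = 4032 cm²/s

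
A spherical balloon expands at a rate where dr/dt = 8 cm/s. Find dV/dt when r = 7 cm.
1568π cm³/s

V = (4/3)πr³
dV/dt = dV/dr · dr/dt = 4πr² · 8
At r = 7: dV/dt = 1568π cm³/s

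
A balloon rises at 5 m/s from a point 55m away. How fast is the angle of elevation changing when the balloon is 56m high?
0.044636 rad/s

tan(θ) = y/55
sec²(θ) · dθ/dt = (1/55) · dy/dt
dθ/dt = cos²(θ)/55 · 5 = 55/(55² + 56²) · 5
dθ/dt = 0.044636 rad/s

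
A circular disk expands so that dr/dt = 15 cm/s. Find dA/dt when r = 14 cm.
420π cm²/s

A = πr²
dA/dt = 2πr · dr/dt = 2π(14)(15) = 420π cm²/s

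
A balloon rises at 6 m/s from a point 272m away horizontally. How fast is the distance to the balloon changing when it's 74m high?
222√19865/19865 ≈ 1.575 m/s

z² = 272² + y²
z = √(272² + 74²) = 2√19865
dz/dt = y/z · dy/dt = 74/(2√19865) · 6 = 222√19865/19865 ≈ 1.575 m/s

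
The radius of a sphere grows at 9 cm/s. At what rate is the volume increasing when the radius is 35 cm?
44100π cm³/s

V = (4/3)πr³
dV/dt = dV/dr · dr/dt = 4πr² · 9
At r = 35: dV/dt = 44100π cm³/s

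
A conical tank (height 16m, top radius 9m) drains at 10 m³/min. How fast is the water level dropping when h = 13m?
2560/(13689π) ≈ 0.05953 m/min

r/h = 9/16, so r = (9/16)h
V = (1/3)πr²h = (1/3)π((9/16)h)²h = (27/256)πh³
dV/dh = (81/256)πh²
dh/dt = (dV/dt)/(dV/dh) = -10/((81/256)π·13²) = -2560/(13689π) m/min
The level is dropping at 2560/(13689π) ≈ 0.05953 m/min.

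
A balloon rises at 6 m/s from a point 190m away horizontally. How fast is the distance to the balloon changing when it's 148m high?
444√14501/14501 ≈ 3.687 m/s

z² = 190² + y²
z = √(190² + 148²) = 2√14501
dz/dt = y/z · dy/dt = 148/(2√14501) · 6 = 444√14501/14501 ≈ 3.687 m/s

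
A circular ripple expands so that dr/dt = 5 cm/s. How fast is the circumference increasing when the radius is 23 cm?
10π cm/s

C = 2πr
dC/dt = 2π · dr/dt = 2π · 5 = 10π cm/s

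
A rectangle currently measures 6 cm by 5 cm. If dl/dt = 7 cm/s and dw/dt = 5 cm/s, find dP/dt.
24 cm/s

P = 2(l + w)
dP/dt = 2(dl/dt + dw/dt) = 2(7 + 5) = 24 cm/s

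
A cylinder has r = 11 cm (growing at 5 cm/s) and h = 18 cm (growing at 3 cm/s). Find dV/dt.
2343π cm³/s

V = πr²h
dV/dt = 2πrh·dr/dt + πr²·dh/dt
= 2π(11)(18)(5) + π(11)²(3)
= 2343π cm³/s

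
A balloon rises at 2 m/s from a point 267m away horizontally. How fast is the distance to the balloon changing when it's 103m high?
103√81898/40949 ≈ 0.7198 m/s

z² = 267² + y²
z = √(267² + 103²) = √81898
dz/dt = y/z · dy/dt = 103/√81898 · 2 = 103√81898/40949 ≈ 0.7198 m/s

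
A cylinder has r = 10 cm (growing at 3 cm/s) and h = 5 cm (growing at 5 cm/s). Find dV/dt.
800π cm³/s

V = πr²h
dV/dt = 2πrh·dr/dt + πr²·dh/dt
= 2π(10)(5)(3) + π(10)²(5)
= 800π cm³/s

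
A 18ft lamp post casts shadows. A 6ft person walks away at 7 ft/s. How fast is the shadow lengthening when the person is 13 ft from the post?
7/2 ft/s

By similar triangles: 18/(x+s) = 6/s
Solving: s = 6x/12
ds/dt = 6/12 · dx/dt = 1/2 · 7 = 7/2 ft/s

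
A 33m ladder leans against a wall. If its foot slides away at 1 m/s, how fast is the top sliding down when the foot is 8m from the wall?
8√41/205 ≈ 0.2499 m/s

x² + y² = 33²
2x·dx/dt + 2y·dy/dt = 0
dy/dt = -x/y · dx/dt = -8/(5√41) · 1 = -8√41/205 m/s
The top is descending at 8√41/205 ≈ 0.2499 m/s.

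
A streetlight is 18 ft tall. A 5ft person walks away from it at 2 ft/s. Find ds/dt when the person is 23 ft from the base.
10/13 ft/s

By similar triangles: 18/(x+s) = 5/s
Solving: s = 5x/13
ds/dt = 5/13 · dx/dt = 5/13 · 2 = 10/13 ft/s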